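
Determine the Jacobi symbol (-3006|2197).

(-3006|2197)
  = (3006|2197)    [2197 ≡ 1 mod 4 ⇒ (-1|2197) = +1]
  = (809|2197)    [3006 ≡ 809 mod 2197]
  = (2197|809)    [QR: 809 ≡ 1 mod 4, sign kept]
  = (579|809)    [2197 ≡ 579 mod 809]
  = (809|579)    [QR: 809 ≡ 1 mod 4, sign kept]
  = (230|579)    [809 ≡ 230 mod 579]
  = -(115|579)    [579 ≡ 3 mod 8 ⇒ (2|579) = -1]
  = (579|115)    [QR: both ≡ 3 mod 4, sign flips]
  = (4|115)    [579 ≡ 4 mod 115]
  = (1|115)    [115 ≡ 3 mod 8 ⇒ (2|115)^2 = +1]
  = 1    [(1|115) = 1]

1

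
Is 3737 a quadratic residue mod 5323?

3737 ≡ 1 (mod 4), so quadratic reciprocity gives (3737|5323) = (5323|3737). Reduce: 5323 ≡ 1586 (mod 3737). Now have (1586|3737).
Factor out 2: 1586 = 2·793. Since 3737 ≡ 1 (mod 8), (2|3737) = +1. Now have (793|3737).
793 ≡ 1 (mod 4), so quadratic reciprocity gives (793|3737) = (3737|793). Reduce: 3737 ≡ 565 (mod 793). Now have (565|793).
565 ≡ 1 (mod 4), so quadratic reciprocity gives (565|793) = (793|565). Reduce: 793 ≡ 228 (mod 565). Now have (228|565).
Factor out 2: 228 = 2^2·57. Since 565 ≡ 5 (mod 8), (2|565) = -1, and (2|565)^2 = +1. Now have (57|565).
57 ≡ 1 (mod 4), so quadratic reciprocity gives (57|565) = (565|57). Reduce: 565 ≡ 52 (mod 57). Now have (52|57).
Factor out 2: 52 = 2^2·13. Since 57 ≡ 1 (mod 8), (2|57) = +1, and (2|57)^2 = +1. Now have (13|57).
13 ≡ 1 (mod 4), so quadratic reciprocity gives (13|57) = (57|13). Reduce: 57 ≡ 5 (mod 13). Now have (5|13).
5 ≡ 1 (mod 4), so quadratic reciprocity gives (5|13) = (13|5). Reduce: 13 ≡ 3 (mod 5). Now have (3|5).
5 ≡ 1 (mod 4), so quadratic reciprocity gives (3|5) = (5|3). Reduce: 5 ≡ 2 (mod 3). Now have (2|3).
Factor out 2: 2 = 2. Since 3 ≡ 3 (mod 8), (2|3) = -1. Now have -(1|3).
(1|3) = 1. Collecting the sign factors: -1.
(3737|5323) = -1, and 5323 is prime, so 3737 is not a quadratic residue mod 5323.

no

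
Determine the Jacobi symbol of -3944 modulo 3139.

Reduce the numerator: -3944 ≡ 2334 (mod 3139), so (-3944/3139) = (2334/3139).
Factor out 2: 2334 = 2·1167. Since 3139 ≡ 3 (mod 8), (2/3139) = -1. Now have -(1167/3139).
Both 1167 ≡ 3 and 3139 ≡ 3 (mod 4), so reciprocity gives (1167/3139) = -(3139/1167). Reduce: 3139 ≡ 805 (mod 1167). Now have (805/1167).
805 ≡ 1 (mod 4), so quadratic reciprocity gives (805/1167) = (1167/805). Reduce: 1167 ≡ 362 (mod 805). Now have (362/805).
Factor out 2: 362 = 2·181. Since 805 ≡ 5 (mod 8), (2/805) = -1. Now have -(181/805).
181 ≡ 1 (mod 4), so quadratic reciprocity gives (181/805) = (805/181). Reduce: 805 ≡ 81 (mod 181). Now have -(81/181).
81 ≡ 1 (mod 4), so quadratic reciprocity gives (81/181) = (181/81). Reduce: 181 ≡ 19 (mod 81). Now have -(19/81).
81 ≡ 1 (mod 4), so quadratic reciprocity gives (19/81) = (81/19). Reduce: 81 ≡ 5 (mod 19). Now have -(5/19).
5 ≡ 1 (mod 4), so quadratic reciprocity gives (5/19) = (19/5). Reduce: 19 ≡ 4 (mod 5). Now have -(4/5).
Factor out 2: 4 = 2^2. Since 5 ≡ 5 (mod 8), (2/5) = -1, and (2/5)^2 = +1. Now have -(1/5).
(1/5) = 1. Collecting the sign factors: -1.

-1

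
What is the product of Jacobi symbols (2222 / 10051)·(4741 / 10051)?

1

By multiplicativity, (2222·4741 / 10051) = (2222 / 10051)·(4741 / 10051).
First factor (2222 / 10051):
(2222 / 10051)
  = -(1111 / 10051)    [10051 ≡ 3 mod 8 ⇒ (2 / 10051) = -1]
  = (10051 / 1111)    [QR: both ≡ 3 mod 4, sign flips]
  = (52 / 1111)    [10051 ≡ 52 mod 1111]
  = (13 / 1111)    [1111 ≡ 7 mod 8 ⇒ (2 / 1111)^2 = +1]
  = (1111 / 13)    [QR: 13 ≡ 1 mod 4, sign kept]
  = (6 / 13)    [1111 ≡ 6 mod 13]
  = -(3 / 13)    [13 ≡ 5 mod 8 ⇒ (2 / 13) = -1]
  = -(13 / 3)    [QR: 13 ≡ 1 mod 4, sign kept]
  = -(1 / 3)    [13 ≡ 1 mod 3]
  = -1    [(1 / 3) = 1]
Second factor (4741 / 10051):
(4741 / 10051)
  = (10051 / 4741)    [QR: 4741 ≡ 1 mod 4, sign kept]
  = (569 / 4741)    [10051 ≡ 569 mod 4741]
  = (4741 / 569)    [QR: 569 ≡ 1 mod 4, sign kept]
  = (189 / 569)    [4741 ≡ 189 mod 569]
  = (569 / 189)    [QR: 189 ≡ 1 mod 4, sign kept]
  = (2 / 189)    [569 ≡ 2 mod 189]
  = -(1 / 189)    [189 ≡ 5 mod 8 ⇒ (2 / 189) = -1]
  = -1    [(1 / 189) = 1]
Product: (-1)·(-1) = 1.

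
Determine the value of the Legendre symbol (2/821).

(2/821)
  = -(1/821)    [821 ≡ 5 mod 8 ⇒ (2/821) = -1]
  = -1    [(1/821) = 1]

-1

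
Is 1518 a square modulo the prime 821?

Reduce the numerator: 1518 ≡ 697 (mod 821), so (1518|821) = (697|821).
697 ≡ 1 (mod 4), so quadratic reciprocity gives (697|821) = (821|697). Reduce: 821 ≡ 124 (mod 697). Now have (124|697).
Factor out 2: 124 = 2^2·31. Since 697 ≡ 1 (mod 8), (2|697) = +1, and (2|697)^2 = +1. Now have (31|697).
697 ≡ 1 (mod 4), so quadratic reciprocity gives (31|697) = (697|31). Reduce: 697 ≡ 15 (mod 31). Now have (15|31).
Both 15 ≡ 3 and 31 ≡ 3 (mod 4), so reciprocity gives (15|31) = -(31|15). Reduce: 31 ≡ 1 (mod 15). Now have -(1|15).
(1|15) = 1. Collecting the sign factors: -1.
The Legendre symbol is -1, so x^2 ≡ 1518 (mod 821) has no solution.

no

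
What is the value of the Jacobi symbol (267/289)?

1

289 ≡ 1 (mod 4), so quadratic reciprocity gives (267/289) = (289/267). Reduce: 289 ≡ 22 (mod 267). Now have (22/267).
Factor out 2: 22 = 2·11. Since 267 ≡ 3 (mod 8), (2/267) = -1. Now have -(11/267).
Both 11 ≡ 3 and 267 ≡ 3 (mod 4), so reciprocity gives (11/267) = -(267/11). Reduce: 267 ≡ 3 (mod 11). Now have (3/11).
Both 3 ≡ 3 and 11 ≡ 3 (mod 4), so reciprocity gives (3/11) = -(11/3). Reduce: 11 ≡ 2 (mod 3). Now have -(2/3).
Factor out 2: 2 = 2. Since 3 ≡ 3 (mod 8), (2/3) = -1. Now have (1/3).
(1/3) = 1. Collecting the sign factors: 1.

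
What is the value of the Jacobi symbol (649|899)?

649 ≡ 1 (mod 4), so quadratic reciprocity gives (649|899) = (899|649). Reduce: 899 ≡ 250 (mod 649). Now have (250|649).
Factor out 2: 250 = 2·125. Since 649 ≡ 1 (mod 8), (2|649) = +1. Now have (125|649).
125 ≡ 1 (mod 4), so quadratic reciprocity gives (125|649) = (649|125). Reduce: 649 ≡ 24 (mod 125). Now have (24|125).
Factor out 2: 24 = 2^3·3. Since 125 ≡ 5 (mod 8), (2|125) = -1, and (2|125)^3 = -1. Now have -(3|125).
125 ≡ 1 (mod 4), so quadratic reciprocity gives (3|125) = (125|3). Reduce: 125 ≡ 2 (mod 3). Now have -(2|3).
Factor out 2: 2 = 2. Since 3 ≡ 3 (mod 8), (2|3) = -1. Now have (1|3).
(1|3) = 1. Collecting the sign factors: 1.

1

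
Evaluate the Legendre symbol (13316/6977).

Reduce the numerator: 13316 ≡ 6339 (mod 6977), so (13316/6977) = (6339/6977).
6977 ≡ 1 (mod 4), so quadratic reciprocity gives (6339/6977) = (6977/6339). Reduce: 6977 ≡ 638 (mod 6339). Now have (638/6339).
Factor out 2: 638 = 2·319. Since 6339 ≡ 3 (mod 8), (2/6339) = -1. Now have -(319/6339).
Both 319 ≡ 3 and 6339 ≡ 3 (mod 4), so reciprocity gives (319/6339) = -(6339/319). Reduce: 6339 ≡ 278 (mod 319). Now have (278/319).
Factor out 2: 278 = 2·139. Since 319 ≡ 7 (mod 8), (2/319) = +1. Now have (139/319).
Both 139 ≡ 3 and 319 ≡ 3 (mod 4), so reciprocity gives (139/319) = -(319/139). Reduce: 319 ≡ 41 (mod 139). Now have -(41/139).
41 ≡ 1 (mod 4), so quadratic reciprocity gives (41/139) = (139/41). Reduce: 139 ≡ 16 (mod 41). Now have -(16/41).
Factor out 2: 16 = 2^4. Since 41 ≡ 1 (mod 8), (2/41) = +1, and (2/41)^4 = +1. Now have -(1/41).
(1/41) = 1. Collecting the sign factors: -1.

-1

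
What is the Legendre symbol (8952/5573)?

1

(8952/5573)
  = (3379/5573)    [8952 ≡ 3379 mod 5573]
  = (5573/3379)    [QR: 5573 ≡ 1 mod 4, sign kept]
  = (2194/3379)    [5573 ≡ 2194 mod 3379]
  = -(1097/3379)    [3379 ≡ 3 mod 8 ⇒ (2/3379) = -1]
  = -(3379/1097)    [QR: 1097 ≡ 1 mod 4, sign kept]
  = -(88/1097)    [3379 ≡ 88 mod 1097]
  = -(11/1097)    [1097 ≡ 1 mod 8 ⇒ (2/1097)^3 = +1]
  = -(1097/11)    [QR: 1097 ≡ 1 mod 4, sign kept]
  = -(8/11)    [1097 ≡ 8 mod 11]
  = (1/11)    [11 ≡ 3 mod 8 ⇒ (2/11)^3 = -1]
  = 1    [(1/11) = 1]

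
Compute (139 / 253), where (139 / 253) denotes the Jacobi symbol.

-1

253 ≡ 1 (mod 4), so quadratic reciprocity gives (139 / 253) = (253 / 139). Reduce: 253 ≡ 114 (mod 139). Now have (114 / 139).
Factor out 2: 114 = 2·57. Since 139 ≡ 3 (mod 8), (2 / 139) = -1. Now have -(57 / 139).
57 ≡ 1 (mod 4), so quadratic reciprocity gives (57 / 139) = (139 / 57). Reduce: 139 ≡ 25 (mod 57). Now have -(25 / 57).
25 ≡ 1 (mod 4), so quadratic reciprocity gives (25 / 57) = (57 / 25). Reduce: 57 ≡ 7 (mod 25). Now have -(7 / 25).
25 ≡ 1 (mod 4), so quadratic reciprocity gives (7 / 25) = (25 / 7). Reduce: 25 ≡ 4 (mod 7). Now have -(4 / 7).
Factor out 2: 4 = 2^2. Since 7 ≡ 7 (mod 8), (2 / 7) = +1, and (2 / 7)^2 = +1. Now have -(1 / 7).
(1 / 7) = 1. Collecting the sign factors: -1.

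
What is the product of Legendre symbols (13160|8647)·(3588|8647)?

By multiplicativity, (13160·3588|8647) = (13160|8647)·(3588|8647).
First factor (13160|8647):
(13160|8647)
  = (4513|8647)    [13160 ≡ 4513 mod 8647]
  = (8647|4513)    [QR: 4513 ≡ 1 mod 4, sign kept]
  = (4134|4513)    [8647 ≡ 4134 mod 4513]
  = (2067|4513)    [4513 ≡ 1 mod 8 ⇒ (2|4513) = +1]
  = (4513|2067)    [QR: 4513 ≡ 1 mod 4, sign kept]
  = (379|2067)    [4513 ≡ 379 mod 2067]
  = -(2067|379)    [QR: both ≡ 3 mod 4, sign flips]
  = -(172|379)    [2067 ≡ 172 mod 379]
  = -(43|379)    [379 ≡ 3 mod 8 ⇒ (2|379)^2 = +1]
  = (379|43)    [QR: both ≡ 3 mod 4, sign flips]
  = (35|43)    [379 ≡ 35 mod 43]
  = -(43|35)    [QR: both ≡ 3 mod 4, sign flips]
  = -(8|35)    [43 ≡ 8 mod 35]
  = (1|35)    [35 ≡ 3 mod 8 ⇒ (2|35)^3 = -1]
  = 1    [(1|35) = 1]
Second factor (3588|8647):
(3588|8647)
  = (897|8647)    [8647 ≡ 7 mod 8 ⇒ (2|8647)^2 = +1]
  = (8647|897)    [QR: 897 ≡ 1 mod 4, sign kept]
  = (574|897)    [8647 ≡ 574 mod 897]
  = (287|897)    [897 ≡ 1 mod 8 ⇒ (2|897) = +1]
  = (897|287)    [QR: 897 ≡ 1 mod 4, sign kept]
  = (36|287)    [897 ≡ 36 mod 287]
  = (9|287)    [287 ≡ 7 mod 8 ⇒ (2|287)^2 = +1]
  = (287|9)    [QR: 9 ≡ 1 mod 4, sign kept]
  = (8|9)    [287 ≡ 8 mod 9]
  = (1|9)    [9 ≡ 1 mod 8 ⇒ (2|9)^3 = +1]
  = 1    [(1|9) = 1]
Product: (1)·(1) = 1.

1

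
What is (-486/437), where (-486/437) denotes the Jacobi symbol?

(-486/437)
  = (388/437)    [-486 ≡ 388 mod 437]
  = (97/437)    [437 ≡ 5 mod 8 ⇒ (2/437)^2 = +1]
  = (437/97)    [QR: 97 ≡ 1 mod 4, sign kept]
  = (49/97)    [437 ≡ 49 mod 97]
  = (97/49)    [QR: 49 ≡ 1 mod 4, sign kept]
  = (48/49)    [97 ≡ 48 mod 49]
  = (3/49)    [49 ≡ 1 mod 8 ⇒ (2/49)^4 = +1]
  = (49/3)    [QR: 49 ≡ 1 mod 4, sign kept]
  = (1/3)    [49 ≡ 1 mod 3]
  = 1    [(1/3) = 1]

1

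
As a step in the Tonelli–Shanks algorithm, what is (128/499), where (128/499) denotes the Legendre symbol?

Factor out 2: 128 = 2^7. Since 499 ≡ 3 (mod 8), (2/499) = -1, and (2/499)^7 = -1. Now have -(1/499).
(1/499) = 1. Collecting the sign factors: -1.

-1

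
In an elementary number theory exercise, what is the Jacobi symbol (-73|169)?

1

Pull out -1: (-73|169) = (-1|169)·(73|169). Since 169 ≡ 1 (mod 4), (-1|169) = +1. Now have (73|169).
73 ≡ 1 (mod 4), so quadratic reciprocity gives (73|169) = (169|73). Reduce: 169 ≡ 23 (mod 73). Now have (23|73).
73 ≡ 1 (mod 4), so quadratic reciprocity gives (23|73) = (73|23). Reduce: 73 ≡ 4 (mod 23). Now have (4|23).
Factor out 2: 4 = 2^2. Since 23 ≡ 7 (mod 8), (2|23) = +1, and (2|23)^2 = +1. Now have (1|23).
(1|23) = 1. Collecting the sign factors: 1.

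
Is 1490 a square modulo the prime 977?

Reduce the numerator: 1490 ≡ 513 (mod 977), so (1490|977) = (513|977).
513 ≡ 1 (mod 4), so quadratic reciprocity gives (513|977) = (977|513). Reduce: 977 ≡ 464 (mod 513). Now have (464|513).
Factor out 2: 464 = 2^4·29. Since 513 ≡ 1 (mod 8), (2|513) = +1, and (2|513)^4 = +1. Now have (29|513).
29 ≡ 1 (mod 4), so quadratic reciprocity gives (29|513) = (513|29). Reduce: 513 ≡ 20 (mod 29). Now have (20|29).
Factor out 2: 20 = 2^2·5. Since 29 ≡ 5 (mod 8), (2|29) = -1, and (2|29)^2 = +1. Now have (5|29).
5 ≡ 1 (mod 4), so quadratic reciprocity gives (5|29) = (29|5). Reduce: 29 ≡ 4 (mod 5). Now have (4|5).
Factor out 2: 4 = 2^2. Since 5 ≡ 5 (mod 8), (2|5) = -1, and (2|5)^2 = +1. Now have (1|5).
(1|5) = 1. Collecting the sign factors: 1.
The Legendre symbol is 1, so x^2 ≡ 1490 (mod 977) has solution.

yes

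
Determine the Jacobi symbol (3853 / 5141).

1

(3853 / 5141)
  = (5141 / 3853)    [QR: 3853 ≡ 1 mod 4, sign kept]
  = (1288 / 3853)    [5141 ≡ 1288 mod 3853]
  = -(161 / 3853)    [3853 ≡ 5 mod 8 ⇒ (2 / 3853)^3 = -1]
  = -(3853 / 161)    [QR: 161 ≡ 1 mod 4, sign kept]
  = -(150 / 161)    [3853 ≡ 150 mod 161]
  = -(75 / 161)    [161 ≡ 1 mod 8 ⇒ (2 / 161) = +1]
  = -(161 / 75)    [QR: 161 ≡ 1 mod 4, sign kept]
  = -(11 / 75)    [161 ≡ 11 mod 75]
  = (75 / 11)    [QR: both ≡ 3 mod 4, sign flips]
  = (9 / 11)    [75 ≡ 9 mod 11]
  = (11 / 9)    [QR: 9 ≡ 1 mod 4, sign kept]
  = (2 / 9)    [11 ≡ 2 mod 9]
  = (1 / 9)    [9 ≡ 1 mod 8 ⇒ (2 / 9) = +1]
  = 1    [(1 / 9) = 1]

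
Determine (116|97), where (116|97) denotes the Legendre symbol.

-1

Reduce the numerator: 116 ≡ 19 (mod 97), so (116|97) = (19|97).
97 ≡ 1 (mod 4), so quadratic reciprocity gives (19|97) = (97|19). Reduce: 97 ≡ 2 (mod 19). Now have (2|19).
Factor out 2: 2 = 2. Since 19 ≡ 3 (mod 8), (2|19) = -1. Now have -(1|19).
(1|19) = 1. Collecting the sign factors: -1.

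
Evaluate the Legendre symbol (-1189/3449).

(-1189/3449)
  = (2260/3449)    [-1189 ≡ 2260 mod 3449]
  = (565/3449)    [3449 ≡ 1 mod 8 ⇒ (2/3449)^2 = +1]
  = (3449/565)    [QR: 565 ≡ 1 mod 4, sign kept]
  = (59/565)    [3449 ≡ 59 mod 565]
  = (565/59)    [QR: 565 ≡ 1 mod 4, sign kept]
  = (34/59)    [565 ≡ 34 mod 59]
  = -(17/59)    [59 ≡ 3 mod 8 ⇒ (2/59) = -1]
  = -(59/17)    [QR: 17 ≡ 1 mod 4, sign kept]
  = -(8/17)    [59 ≡ 8 mod 17]
  = -(1/17)    [17 ≡ 1 mod 8 ⇒ (2/17)^3 = +1]
  = -1    [(1/17) = 1]

-1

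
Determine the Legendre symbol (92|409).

Factor out 2: 92 = 2^2·23. Since 409 ≡ 1 (mod 8), (2|409) = +1, and (2|409)^2 = +1. Now have (23|409).
409 ≡ 1 (mod 4), so quadratic reciprocity gives (23|409) = (409|23). Reduce: 409 ≡ 18 (mod 23). Now have (18|23).
Factor out 2: 18 = 2·9. Since 23 ≡ 7 (mod 8), (2|23) = +1. Now have (9|23).
9 ≡ 1 (mod 4), so quadratic reciprocity gives (9|23) = (23|9). Reduce: 23 ≡ 5 (mod 9). Now have (5|9).
5 ≡ 1 (mod 4), so quadratic reciprocity gives (5|9) = (9|5). Reduce: 9 ≡ 4 (mod 5). Now have (4|5).
Factor out 2: 4 = 2^2. Since 5 ≡ 5 (mod 8), (2|5) = -1, and (2|5)^2 = +1. Now have (1|5).
(1|5) = 1. Collecting the sign factors: 1.

1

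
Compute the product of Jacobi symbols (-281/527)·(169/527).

By multiplicativity, (-281·169/527) = (-281/527)·(169/527).
First factor (-281/527):
Reduce the numerator: -281 ≡ 246 (mod 527), so (-281/527) = (246/527).
Factor out 2: 246 = 2·123. Since 527 ≡ 7 (mod 8), (2/527) = +1. Now have (123/527).
Both 123 ≡ 3 and 527 ≡ 3 (mod 4), so reciprocity gives (123/527) = -(527/123). Reduce: 527 ≡ 35 (mod 123). Now have -(35/123).
Both 35 ≡ 3 and 123 ≡ 3 (mod 4), so reciprocity gives (35/123) = -(123/35). Reduce: 123 ≡ 18 (mod 35). Now have (18/35).
Factor out 2: 18 = 2·9. Since 35 ≡ 3 (mod 8), (2/35) = -1. Now have -(9/35).
9 ≡ 1 (mod 4), so quadratic reciprocity gives (9/35) = (35/9). Reduce: 35 ≡ 8 (mod 9). Now have -(8/9).
Factor out 2: 8 = 2^3. Since 9 ≡ 1 (mod 8), (2/9) = +1, and (2/9)^3 = +1. Now have -(1/9).
(1/9) = 1. Collecting the sign factors: -1.
Second factor (169/527):
169 ≡ 1 (mod 4), so quadratic reciprocity gives (169/527) = (527/169). Reduce: 527 ≡ 20 (mod 169). Now have (20/169).
Factor out 2: 20 = 2^2·5. Since 169 ≡ 1 (mod 8), (2/169) = +1, and (2/169)^2 = +1. Now have (5/169).
5 ≡ 1 (mod 4), so quadratic reciprocity gives (5/169) = (169/5). Reduce: 169 ≡ 4 (mod 5). Now have (4/5).
Factor out 2: 4 = 2^2. Since 5 ≡ 5 (mod 8), (2/5) = -1, and (2/5)^2 = +1. Now have (1/5).
(1/5) = 1. Collecting the sign factors: 1.
Product: (-1)·(1) = -1.

-1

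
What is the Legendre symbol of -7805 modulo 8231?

1

Reduce the numerator: -7805 ≡ 426 (mod 8231), so (-7805/8231) = (426/8231).
Factor out 2: 426 = 2·213. Since 8231 ≡ 7 (mod 8), (2/8231) = +1. Now have (213/8231).
213 ≡ 1 (mod 4), so quadratic reciprocity gives (213/8231) = (8231/213). Reduce: 8231 ≡ 137 (mod 213). Now have (137/213).
137 ≡ 1 (mod 4), so quadratic reciprocity gives (137/213) = (213/137). Reduce: 213 ≡ 76 (mod 137). Now have (76/137).
Factor out 2: 76 = 2^2·19. Since 137 ≡ 1 (mod 8), (2/137) = +1, and (2/137)^2 = +1. Now have (19/137).
137 ≡ 1 (mod 4), so quadratic reciprocity gives (19/137) = (137/19). Reduce: 137 ≡ 4 (mod 19). Now have (4/19).
Factor out 2: 4 = 2^2. Since 19 ≡ 3 (mod 8), (2/19) = -1, and (2/19)^2 = +1. Now have (1/19).
(1/19) = 1. Collecting the sign factors: 1.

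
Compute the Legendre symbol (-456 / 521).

Reduce the numerator: -456 ≡ 65 (mod 521), so (-456 / 521) = (65 / 521).
65 ≡ 1 (mod 4), so quadratic reciprocity gives (65 / 521) = (521 / 65). Reduce: 521 ≡ 1 (mod 65). Now have (1 / 65).
(1 / 65) = 1. Collecting the sign factors: 1.

1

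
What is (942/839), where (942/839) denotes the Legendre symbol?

(942/839)
  = (103/839)    [942 ≡ 103 mod 839]
  = -(839/103)    [QR: both ≡ 3 mod 4, sign flips]
  = -(15/103)    [839 ≡ 15 mod 103]
  = (103/15)    [QR: both ≡ 3 mod 4, sign flips]
  = (13/15)    [103 ≡ 13 mod 15]
  = (15/13)    [QR: 13 ≡ 1 mod 4, sign kept]
  = (2/13)    [15 ≡ 2 mod 13]
  = -(1/13)    [13 ≡ 5 mod 8 ⇒ (2/13) = -1]
  = -1    [(1/13) = 1]

-1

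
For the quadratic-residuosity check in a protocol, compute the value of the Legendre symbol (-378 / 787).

(-378 / 787)
  = (409 / 787)    [-378 ≡ 409 mod 787]
  = (787 / 409)    [QR: 409 ≡ 1 mod 4, sign kept]
  = (378 / 409)    [787 ≡ 378 mod 409]
  = (189 / 409)    [409 ≡ 1 mod 8 ⇒ (2 / 409) = +1]
  = (409 / 189)    [QR: 189 ≡ 1 mod 4, sign kept]
  = (31 / 189)    [409 ≡ 31 mod 189]
  = (189 / 31)    [QR: 189 ≡ 1 mod 4, sign kept]
  = (3 / 31)    [189 ≡ 3 mod 31]
  = -(31 / 3)    [QR: both ≡ 3 mod 4, sign flips]
  = -(1 / 3)    [31 ≡ 1 mod 3]
  = -1    [(1 / 3) = 1]

-1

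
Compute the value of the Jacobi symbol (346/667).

Factor out 2: 346 = 2·173. Since 667 ≡ 3 (mod 8), (2/667) = -1. Now have -(173/667).
173 ≡ 1 (mod 4), so quadratic reciprocity gives (173/667) = (667/173). Reduce: 667 ≡ 148 (mod 173). Now have -(148/173).
Factor out 2: 148 = 2^2·37. Since 173 ≡ 5 (mod 8), (2/173) = -1, and (2/173)^2 = +1. Now have -(37/173).
37 ≡ 1 (mod 4), so quadratic reciprocity gives (37/173) = (173/37). Reduce: 173 ≡ 25 (mod 37). Now have -(25/37).
25 ≡ 1 (mod 4), so quadratic reciprocity gives (25/37) = (37/25). Reduce: 37 ≡ 12 (mod 25). Now have -(12/25).
Factor out 2: 12 = 2^2·3. Since 25 ≡ 1 (mod 8), (2/25) = +1, and (2/25)^2 = +1. Now have -(3/25).
25 ≡ 1 (mod 4), so quadratic reciprocity gives (3/25) = (25/3). Reduce: 25 ≡ 1 (mod 3). Now have -(1/3).
(1/3) = 1. Collecting the sign factors: -1.

-1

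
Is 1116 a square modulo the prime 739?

(1116/739)
  = (377/739)    [1116 ≡ 377 mod 739]
  = (739/377)    [QR: 377 ≡ 1 mod 4, sign kept]
  = (362/377)    [739 ≡ 362 mod 377]
  = (181/377)    [377 ≡ 1 mod 8 ⇒ (2/377) = +1]
  = (377/181)    [QR: 181 ≡ 1 mod 4, sign kept]
  = (15/181)    [377 ≡ 15 mod 181]
  = (181/15)    [QR: 181 ≡ 1 mod 4, sign kept]
  = (1/15)    [181 ≡ 1 mod 15]
  = 1    [(1/15) = 1]
(1116/739) = 1, and 739 is prime, so 1116 is a quadratic residue mod 739.

yes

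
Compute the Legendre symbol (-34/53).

-1

(-34/53)
  = (19/53)    [-34 ≡ 19 mod 53]
  = (53/19)    [QR: 53 ≡ 1 mod 4, sign kept]
  = (15/19)    [53 ≡ 15 mod 19]
  = -(19/15)    [QR: both ≡ 3 mod 4, sign flips]
  = -(4/15)    [19 ≡ 4 mod 15]
  = -(1/15)    [15 ≡ 7 mod 8 ⇒ (2/15)^2 = +1]
  = -1    [(1/15) = 1]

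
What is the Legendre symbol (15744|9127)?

Reduce the numerator: 15744 ≡ 6617 (mod 9127), so (15744|9127) = (6617|9127).
6617 ≡ 1 (mod 4), so quadratic reciprocity gives (6617|9127) = (9127|6617). Reduce: 9127 ≡ 2510 (mod 6617). Now have (2510|6617).
Factor out 2: 2510 = 2·1255. Since 6617 ≡ 1 (mod 8), (2|6617) = +1. Now have (1255|6617).
6617 ≡ 1 (mod 4), so quadratic reciprocity gives (1255|6617) = (6617|1255). Reduce: 6617 ≡ 342 (mod 1255). Now have (342|1255).
Factor out 2: 342 = 2·171. Since 1255 ≡ 7 (mod 8), (2|1255) = +1. Now have (171|1255).
Both 171 ≡ 3 and 1255 ≡ 3 (mod 4), so reciprocity gives (171|1255) = -(1255|171). Reduce: 1255 ≡ 58 (mod 171). Now have -(58|171).
Factor out 2: 58 = 2·29. Since 171 ≡ 3 (mod 8), (2|171) = -1. Now have (29|171).
29 ≡ 1 (mod 4), so quadratic reciprocity gives (29|171) = (171|29). Reduce: 171 ≡ 26 (mod 29). Now have (26|29).
Factor out 2: 26 = 2·13. Since 29 ≡ 5 (mod 8), (2|29) = -1. Now have -(13|29).
13 ≡ 1 (mod 4), so quadratic reciprocity gives (13|29) = (29|13). Reduce: 29 ≡ 3 (mod 13). Now have -(3|13).
13 ≡ 1 (mod 4), so quadratic reciprocity gives (3|13) = (13|3). Reduce: 13 ≡ 1 (mod 3). Now have -(1|3).
(1|3) = 1. Collecting the sign factors: -1.

-1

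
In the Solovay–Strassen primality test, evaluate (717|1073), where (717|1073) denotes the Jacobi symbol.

717 ≡ 1 (mod 4), so quadratic reciprocity gives (717|1073) = (1073|717). Reduce: 1073 ≡ 356 (mod 717). Now have (356|717).
Factor out 2: 356 = 2^2·89. Since 717 ≡ 5 (mod 8), (2|717) = -1, and (2|717)^2 = +1. Now have (89|717).
89 ≡ 1 (mod 4), so quadratic reciprocity gives (89|717) = (717|89). Reduce: 717 ≡ 5 (mod 89). Now have (5|89).
5 ≡ 1 (mod 4), so quadratic reciprocity gives (5|89) = (89|5). Reduce: 89 ≡ 4 (mod 5). Now have (4|5).
Factor out 2: 4 = 2^2. Since 5 ≡ 5 (mod 8), (2|5) = -1, and (2|5)^2 = +1. Now have (1|5).
(1|5) = 1. Collecting the sign factors: 1.

1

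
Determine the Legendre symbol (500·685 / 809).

-1

By multiplicativity, (500·685 / 809) = (500 / 809)·(685 / 809).
First factor (500 / 809):
(500 / 809)
  = (125 / 809)    [809 ≡ 1 mod 8 ⇒ (2 / 809)^2 = +1]
  = (809 / 125)    [QR: 125 ≡ 1 mod 4, sign kept]
  = (59 / 125)    [809 ≡ 59 mod 125]
  = (125 / 59)    [QR: 125 ≡ 1 mod 4, sign kept]
  = (7 / 59)    [125 ≡ 7 mod 59]
  = -(59 / 7)    [QR: both ≡ 3 mod 4, sign flips]
  = -(3 / 7)    [59 ≡ 3 mod 7]
  = (7 / 3)    [QR: both ≡ 3 mod 4, sign flips]
  = (1 / 3)    [7 ≡ 1 mod 3]
  = 1    [(1 / 3) = 1]
Second factor (685 / 809):
(685 / 809)
  = (809 / 685)    [QR: 685 ≡ 1 mod 4, sign kept]
  = (124 / 685)    [809 ≡ 124 mod 685]
  = (31 / 685)    [685 ≡ 5 mod 8 ⇒ (2 / 685)^2 = +1]
  = (685 / 31)    [QR: 685 ≡ 1 mod 4, sign kept]
  = (3 / 31)    [685 ≡ 3 mod 31]
  = -(31 / 3)    [QR: both ≡ 3 mod 4, sign flips]
  = -(1 / 3)    [31 ≡ 1 mod 3]
  = -1    [(1 / 3) = 1]
Product: (1)·(-1) = -1.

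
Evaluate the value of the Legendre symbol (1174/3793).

-1

Factor out 2: 1174 = 2·587. Since 3793 ≡ 1 (mod 8), (2/3793) = +1. Now have (587/3793).
3793 ≡ 1 (mod 4), so quadratic reciprocity gives (587/3793) = (3793/587). Reduce: 3793 ≡ 271 (mod 587). Now have (271/587).
Both 271 ≡ 3 and 587 ≡ 3 (mod 4), so reciprocity gives (271/587) = -(587/271). Reduce: 587 ≡ 45 (mod 271). Now have -(45/271).
45 ≡ 1 (mod 4), so quadratic reciprocity gives (45/271) = (271/45). Reduce: 271 ≡ 1 (mod 45). Now have -(1/45).
(1/45) = 1. Collecting the sign factors: -1.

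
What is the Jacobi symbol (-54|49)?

(-54|49)
  = (54|49)    [49 ≡ 1 mod 4 ⇒ (-1|49) = +1]
  = (5|49)    [54 ≡ 5 mod 49]
  = (49|5)    [QR: 5 ≡ 1 mod 4, sign kept]
  = (4|5)    [49 ≡ 4 mod 5]
  = (1|5)    [5 ≡ 5 mod 8 ⇒ (2|5)^2 = +1]
  = 1    [(1|5) = 1]

1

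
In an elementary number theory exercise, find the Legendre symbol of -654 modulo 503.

Reduce the numerator: -654 ≡ 352 (mod 503), so (-654 / 503) = (352 / 503).
Factor out 2: 352 = 2^5·11. Since 503 ≡ 7 (mod 8), (2 / 503) = +1, and (2 / 503)^5 = +1. Now have (11 / 503).
Both 11 ≡ 3 and 503 ≡ 3 (mod 4), so reciprocity gives (11 / 503) = -(503 / 11). Reduce: 503 ≡ 8 (mod 11). Now have -(8 / 11).
Factor out 2: 8 = 2^3. Since 11 ≡ 3 (mod 8), (2 / 11) = -1, and (2 / 11)^3 = -1. Now have (1 / 11).
(1 / 11) = 1. Collecting the sign factors: 1.

1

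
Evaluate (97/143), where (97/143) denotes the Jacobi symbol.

97 ≡ 1 (mod 4), so quadratic reciprocity gives (97/143) = (143/97). Reduce: 143 ≡ 46 (mod 97). Now have (46/97).
Factor out 2: 46 = 2·23. Since 97 ≡ 1 (mod 8), (2/97) = +1. Now have (23/97).
97 ≡ 1 (mod 4), so quadratic reciprocity gives (23/97) = (97/23). Reduce: 97 ≡ 5 (mod 23). Now have (5/23).
5 ≡ 1 (mod 4), so quadratic reciprocity gives (5/23) = (23/5). Reduce: 23 ≡ 3 (mod 5). Now have (3/5).
5 ≡ 1 (mod 4), so quadratic reciprocity gives (3/5) = (5/3). Reduce: 5 ≡ 2 (mod 3). Now have (2/3).
Factor out 2: 2 = 2. Since 3 ≡ 3 (mod 8), (2/3) = -1. Now have -(1/3).
(1/3) = 1. Collecting the sign factors: -1.

-1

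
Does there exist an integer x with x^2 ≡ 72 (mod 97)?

(72/97)
  = (9/97)    [97 ≡ 1 mod 8 ⇒ (2/97)^3 = +1]
  = (97/9)    [QR: 9 ≡ 1 mod 4, sign kept]
  = (7/9)    [97 ≡ 7 mod 9]
  = (9/7)    [QR: 9 ≡ 1 mod 4, sign kept]
  = (2/7)    [9 ≡ 2 mod 7]
  = (1/7)    [7 ≡ 7 mod 8 ⇒ (2/7) = +1]
  = 1    [(1/7) = 1]
(72/97) = 1, and 97 is prime, so 72 is a quadratic residue mod 97.

yes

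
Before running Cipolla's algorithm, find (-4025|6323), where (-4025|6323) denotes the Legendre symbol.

1

Reduce the numerator: -4025 ≡ 2298 (mod 6323), so (-4025|6323) = (2298|6323).
Factor out 2: 2298 = 2·1149. Since 6323 ≡ 3 (mod 8), (2|6323) = -1. Now have -(1149|6323).
1149 ≡ 1 (mod 4), so quadratic reciprocity gives (1149|6323) = (6323|1149). Reduce: 6323 ≡ 578 (mod 1149). Now have -(578|1149).
Factor out 2: 578 = 2·289. Since 1149 ≡ 5 (mod 8), (2|1149) = -1. Now have (289|1149).
289 ≡ 1 (mod 4), so quadratic reciprocity gives (289|1149) = (1149|289). Reduce: 1149 ≡ 282 (mod 289). Now have (282|289).
Factor out 2: 282 = 2·141. Since 289 ≡ 1 (mod 8), (2|289) = +1. Now have (141|289).
141 ≡ 1 (mod 4), so quadratic reciprocity gives (141|289) = (289|141). Reduce: 289 ≡ 7 (mod 141). Now have (7|141).
141 ≡ 1 (mod 4), so quadratic reciprocity gives (7|141) = (141|7). Reduce: 141 ≡ 1 (mod 7). Now have (1|7).
(1|7) = 1. Collecting the sign factors: 1.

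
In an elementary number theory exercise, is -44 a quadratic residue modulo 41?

no

Reduce the numerator: -44 ≡ 38 (mod 41), so (-44/41) = (38/41).
Factor out 2: 38 = 2·19. Since 41 ≡ 1 (mod 8), (2/41) = +1. Now have (19/41).
41 ≡ 1 (mod 4), so quadratic reciprocity gives (19/41) = (41/19). Reduce: 41 ≡ 3 (mod 19). Now have (3/19).
Both 3 ≡ 3 and 19 ≡ 3 (mod 4), so reciprocity gives (3/19) = -(19/3). Reduce: 19 ≡ 1 (mod 3). Now have -(1/3).
(1/3) = 1. Collecting the sign factors: -1.
The Legendre symbol is -1, so x^2 ≡ -44 (mod 41) has no solution.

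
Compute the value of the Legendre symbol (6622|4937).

1

Reduce the numerator: 6622 ≡ 1685 (mod 4937), so (6622|4937) = (1685|4937).
1685 ≡ 1 (mod 4), so quadratic reciprocity gives (1685|4937) = (4937|1685). Reduce: 4937 ≡ 1567 (mod 1685). Now have (1567|1685).
1685 ≡ 1 (mod 4), so quadratic reciprocity gives (1567|1685) = (1685|1567). Reduce: 1685 ≡ 118 (mod 1567). Now have (118|1567).
Factor out 2: 118 = 2·59. Since 1567 ≡ 7 (mod 8), (2|1567) = +1. Now have (59|1567).
Both 59 ≡ 3 and 1567 ≡ 3 (mod 4), so reciprocity gives (59|1567) = -(1567|59). Reduce: 1567 ≡ 33 (mod 59). Now have -(33|59).
33 ≡ 1 (mod 4), so quadratic reciprocity gives (33|59) = (59|33). Reduce: 59 ≡ 26 (mod 33). Now have -(26|33).
Factor out 2: 26 = 2·13. Since 33 ≡ 1 (mod 8), (2|33) = +1. Now have -(13|33).
13 ≡ 1 (mod 4), so quadratic reciprocity gives (13|33) = (33|13). Reduce: 33 ≡ 7 (mod 13). Now have -(7|13).
13 ≡ 1 (mod 4), so quadratic reciprocity gives (7|13) = (13|7). Reduce: 13 ≡ 6 (mod 7). Now have -(6|7).
Factor out 2: 6 = 2·3. Since 7 ≡ 7 (mod 8), (2|7) = +1. Now have -(3|7).
Both 3 ≡ 3 and 7 ≡ 3 (mod 4), so reciprocity gives (3|7) = -(7|3). Reduce: 7 ≡ 1 (mod 3). Now have (1|3).
(1|3) = 1. Collecting the sign factors: 1.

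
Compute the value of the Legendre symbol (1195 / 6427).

Both 1195 ≡ 3 and 6427 ≡ 3 (mod 4), so reciprocity gives (1195 / 6427) = -(6427 / 1195). Reduce: 6427 ≡ 452 (mod 1195). Now have -(452 / 1195).
Factor out 2: 452 = 2^2·113. Since 1195 ≡ 3 (mod 8), (2 / 1195) = -1, and (2 / 1195)^2 = +1. Now have -(113 / 1195).
113 ≡ 1 (mod 4), so quadratic reciprocity gives (113 / 1195) = (1195 / 113). Reduce: 1195 ≡ 65 (mod 113). Now have -(65 / 113).
65 ≡ 1 (mod 4), so quadratic reciprocity gives (65 / 113) = (113 / 65). Reduce: 113 ≡ 48 (mod 65). Now have -(48 / 65).
Factor out 2: 48 = 2^4·3. Since 65 ≡ 1 (mod 8), (2 / 65) = +1, and (2 / 65)^4 = +1. Now have -(3 / 65).
65 ≡ 1 (mod 4), so quadratic reciprocity gives (3 / 65) = (65 / 3). Reduce: 65 ≡ 2 (mod 3). Now have -(2 / 3).
Factor out 2: 2 = 2. Since 3 ≡ 3 (mod 8), (2 / 3) = -1. Now have (1 / 3).
(1 / 3) = 1. Collecting the sign factors: 1.

1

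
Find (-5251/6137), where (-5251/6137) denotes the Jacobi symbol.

1

(-5251/6137)
  = (886/6137)    [-5251 ≡ 886 mod 6137]
  = (443/6137)    [6137 ≡ 1 mod 8 ⇒ (2/6137) = +1]
  = (6137/443)    [QR: 6137 ≡ 1 mod 4, sign kept]
  = (378/443)    [6137 ≡ 378 mod 443]
  = -(189/443)    [443 ≡ 3 mod 8 ⇒ (2/443) = -1]
  = -(443/189)    [QR: 189 ≡ 1 mod 4, sign kept]
  = -(65/189)    [443 ≡ 65 mod 189]
  = -(189/65)    [QR: 65 ≡ 1 mod 4, sign kept]
  = -(59/65)    [189 ≡ 59 mod 65]
  = -(65/59)    [QR: 65 ≡ 1 mod 4, sign kept]
  = -(6/59)    [65 ≡ 6 mod 59]
  = (3/59)    [59 ≡ 3 mod 8 ⇒ (2/59) = -1]
  = -(59/3)    [QR: both ≡ 3 mod 4, sign flips]
  = -(2/3)    [59 ≡ 2 mod 3]
  = (1/3)    [3 ≡ 3 mod 8 ⇒ (2/3) = -1]
  = 1    [(1/3) = 1]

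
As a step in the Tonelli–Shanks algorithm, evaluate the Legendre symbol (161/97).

1

(161/97)
  = (64/97)    [161 ≡ 64 mod 97]
  = (1/97)    [97 ≡ 1 mod 8 ⇒ (2/97)^6 = +1]
  = 1    [(1/97) = 1]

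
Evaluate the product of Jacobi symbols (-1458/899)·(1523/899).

By multiplicativity, (-1458·1523/899) = (-1458/899)·(1523/899).
First factor (-1458/899):
(-1458/899)
  = -(1458/899)    [899 ≡ 3 mod 4 ⇒ (-1/899) = -1]
  = -(559/899)    [1458 ≡ 559 mod 899]
  = (899/559)    [QR: both ≡ 3 mod 4, sign flips]
  = (340/559)    [899 ≡ 340 mod 559]
  = (85/559)    [559 ≡ 7 mod 8 ⇒ (2/559)^2 = +1]
  = (559/85)    [QR: 85 ≡ 1 mod 4, sign kept]
  = (49/85)    [559 ≡ 49 mod 85]
  = (85/49)    [QR: 49 ≡ 1 mod 4, sign kept]
  = (36/49)    [85 ≡ 36 mod 49]
  = (9/49)    [49 ≡ 1 mod 8 ⇒ (2/49)^2 = +1]
  = (49/9)    [QR: 9 ≡ 1 mod 4, sign kept]
  = (4/9)    [49 ≡ 4 mod 9]
  = (1/9)    [9 ≡ 1 mod 8 ⇒ (2/9)^2 = +1]
  = 1    [(1/9) = 1]
Second factor (1523/899):
(1523/899)
  = (624/899)    [1523 ≡ 624 mod 899]
  = (39/899)    [899 ≡ 3 mod 8 ⇒ (2/899)^4 = +1]
  = -(899/39)    [QR: both ≡ 3 mod 4, sign flips]
  = -(2/39)    [899 ≡ 2 mod 39]
  = -(1/39)    [39 ≡ 7 mod 8 ⇒ (2/39) = +1]
  = -1    [(1/39) = 1]
Product: (1)·(-1) = -1.

-1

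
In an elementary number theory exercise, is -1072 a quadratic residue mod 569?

yes

Pull out -1: (-1072/569) = (-1/569)·(1072/569). Since 569 ≡ 1 (mod 4), (-1/569) = +1. Now have (1072/569).
Reduce the numerator: 1072 ≡ 503 (mod 569), so (1072/569) = (503/569).
569 ≡ 1 (mod 4), so quadratic reciprocity gives (503/569) = (569/503). Reduce: 569 ≡ 66 (mod 503). Now have (66/503).
Factor out 2: 66 = 2·33. Since 503 ≡ 7 (mod 8), (2/503) = +1. Now have (33/503).
33 ≡ 1 (mod 4), so quadratic reciprocity gives (33/503) = (503/33). Reduce: 503 ≡ 8 (mod 33). Now have (8/33).
Factor out 2: 8 = 2^3. Since 33 ≡ 1 (mod 8), (2/33) = +1, and (2/33)^3 = +1. Now have (1/33).
(1/33) = 1. Collecting the sign factors: 1.
(-1072/569) = 1, and 569 is prime, so -1072 is a quadratic residue mod 569.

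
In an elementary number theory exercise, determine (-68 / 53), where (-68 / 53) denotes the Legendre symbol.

Pull out -1: (-68 / 53) = (-1 / 53)·(68 / 53). Since 53 ≡ 1 (mod 4), (-1 / 53) = +1. Now have (68 / 53).
Reduce the numerator: 68 ≡ 15 (mod 53), so (68 / 53) = (15 / 53).
53 ≡ 1 (mod 4), so quadratic reciprocity gives (15 / 53) = (53 / 15). Reduce: 53 ≡ 8 (mod 15). Now have (8 / 15).
Factor out 2: 8 = 2^3. Since 15 ≡ 7 (mod 8), (2 / 15) = +1, and (2 / 15)^3 = +1. Now have (1 / 15).
(1 / 15) = 1. Collecting the sign factors: 1.

1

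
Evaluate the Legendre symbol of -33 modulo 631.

-1

(-33/631)
  = -(33/631)    [631 ≡ 3 mod 4 ⇒ (-1/631) = -1]
  = -(631/33)    [QR: 33 ≡ 1 mod 4, sign kept]
  = -(4/33)    [631 ≡ 4 mod 33]
  = -(1/33)    [33 ≡ 1 mod 8 ⇒ (2/33)^2 = +1]
  = -1    [(1/33) = 1]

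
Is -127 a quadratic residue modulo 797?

yes

Pull out -1: (-127|797) = (-1|797)·(127|797). Since 797 ≡ 1 (mod 4), (-1|797) = +1. Now have (127|797).
797 ≡ 1 (mod 4), so quadratic reciprocity gives (127|797) = (797|127). Reduce: 797 ≡ 35 (mod 127). Now have (35|127).
Both 35 ≡ 3 and 127 ≡ 3 (mod 4), so reciprocity gives (35|127) = -(127|35). Reduce: 127 ≡ 22 (mod 35). Now have -(22|35).
Factor out 2: 22 = 2·11. Since 35 ≡ 3 (mod 8), (2|35) = -1. Now have (11|35).
Both 11 ≡ 3 and 35 ≡ 3 (mod 4), so reciprocity gives (11|35) = -(35|11). Reduce: 35 ≡ 2 (mod 11). Now have -(2|11).
Factor out 2: 2 = 2. Since 11 ≡ 3 (mod 8), (2|11) = -1. Now have (1|11).
(1|11) = 1. Collecting the sign factors: 1.
The Legendre symbol is 1, so x^2 ≡ -127 (mod 797) has solution.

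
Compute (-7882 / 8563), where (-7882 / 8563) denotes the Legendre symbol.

(-7882 / 8563)
  = (681 / 8563)    [-7882 ≡ 681 mod 8563]
  = (8563 / 681)    [QR: 681 ≡ 1 mod 4, sign kept]
  = (391 / 681)    [8563 ≡ 391 mod 681]
  = (681 / 391)    [QR: 681 ≡ 1 mod 4, sign kept]
  = (290 / 391)    [681 ≡ 290 mod 391]
  = (145 / 391)    [391 ≡ 7 mod 8 ⇒ (2 / 391) = +1]
  = (391 / 145)    [QR: 145 ≡ 1 mod 4, sign kept]
  = (101 / 145)    [391 ≡ 101 mod 145]
  = (145 / 101)    [QR: 101 ≡ 1 mod 4, sign kept]
  = (44 / 101)    [145 ≡ 44 mod 101]
  = (11 / 101)    [101 ≡ 5 mod 8 ⇒ (2 / 101)^2 = +1]
  = (101 / 11)    [QR: 101 ≡ 1 mod 4, sign kept]
  = (2 / 11)    [101 ≡ 2 mod 11]
  = -(1 / 11)    [11 ≡ 3 mod 8 ⇒ (2 / 11) = -1]
  = -1    [(1 / 11) = 1]

-1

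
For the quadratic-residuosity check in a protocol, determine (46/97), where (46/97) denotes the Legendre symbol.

-1

(46/97)
  = (23/97)    [97 ≡ 1 mod 8 ⇒ (2/97) = +1]
  = (97/23)    [QR: 97 ≡ 1 mod 4, sign kept]
  = (5/23)    [97 ≡ 5 mod 23]
  = (23/5)    [QR: 5 ≡ 1 mod 4, sign kept]
  = (3/5)    [23 ≡ 3 mod 5]
  = (5/3)    [QR: 5 ≡ 1 mod 4, sign kept]
  = (2/3)    [5 ≡ 2 mod 3]
  = -(1/3)    [3 ≡ 3 mod 8 ⇒ (2/3) = -1]
  = -1    [(1/3) = 1]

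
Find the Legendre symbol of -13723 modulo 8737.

-1

(-13723/8737)
  = (3751/8737)    [-13723 ≡ 3751 mod 8737]
  = (8737/3751)    [QR: 8737 ≡ 1 mod 4, sign kept]
  = (1235/3751)    [8737 ≡ 1235 mod 3751]
  = -(3751/1235)    [QR: both ≡ 3 mod 4, sign flips]
  = -(46/1235)    [3751 ≡ 46 mod 1235]
  = (23/1235)    [1235 ≡ 3 mod 8 ⇒ (2/1235) = -1]
  = -(1235/23)    [QR: both ≡ 3 mod 4, sign flips]
  = -(16/23)    [1235 ≡ 16 mod 23]
  = -(1/23)    [23 ≡ 7 mod 8 ⇒ (2/23)^4 = +1]
  = -1    [(1/23) = 1]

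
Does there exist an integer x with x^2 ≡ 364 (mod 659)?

no

(364|659)
  = (91|659)    [659 ≡ 3 mod 8 ⇒ (2|659)^2 = +1]
  = -(659|91)    [QR: both ≡ 3 mod 4, sign flips]
  = -(22|91)    [659 ≡ 22 mod 91]
  = (11|91)    [91 ≡ 3 mod 8 ⇒ (2|91) = -1]
  = -(91|11)    [QR: both ≡ 3 mod 4, sign flips]
  = -(3|11)    [91 ≡ 3 mod 11]
  = (11|3)    [QR: both ≡ 3 mod 4, sign flips]
  = (2|3)    [11 ≡ 2 mod 3]
  = -(1|3)    [3 ≡ 3 mod 8 ⇒ (2|3) = -1]
  = -1    [(1|3) = 1]
The Legendre symbol is -1, so x^2 ≡ 364 (mod 659) has no solution.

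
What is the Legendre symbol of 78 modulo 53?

(78/53)
  = (25/53)    [78 ≡ 25 mod 53]
  = (53/25)    [QR: 25 ≡ 1 mod 4, sign kept]
  = (3/25)    [53 ≡ 3 mod 25]
  = (25/3)    [QR: 25 ≡ 1 mod 4, sign kept]
  = (1/3)    [25 ≡ 1 mod 3]
  = 1    [(1/3) = 1]

1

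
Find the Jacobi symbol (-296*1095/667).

-1

By multiplicativity, (-296·1095/667) = (-296/667)·(1095/667).
First factor (-296/667):
(-296/667)
  = -(296/667)    [667 ≡ 3 mod 4 ⇒ (-1/667) = -1]
  = (37/667)    [667 ≡ 3 mod 8 ⇒ (2/667)^3 = -1]
  = (667/37)    [QR: 37 ≡ 1 mod 4, sign kept]
  = (1/37)    [667 ≡ 1 mod 37]
  = 1    [(1/37) = 1]
Second factor (1095/667):
(1095/667)
  = (428/667)    [1095 ≡ 428 mod 667]
  = (107/667)    [667 ≡ 3 mod 8 ⇒ (2/667)^2 = +1]
  = -(667/107)    [QR: both ≡ 3 mod 4, sign flips]
  = -(25/107)    [667 ≡ 25 mod 107]
  = -(107/25)    [QR: 25 ≡ 1 mod 4, sign kept]
  = -(7/25)    [107 ≡ 7 mod 25]
  = -(25/7)    [QR: 25 ≡ 1 mod 4, sign kept]
  = -(4/7)    [25 ≡ 4 mod 7]
  = -(1/7)    [7 ≡ 7 mod 8 ⇒ (2/7)^2 = +1]
  = -1    [(1/7) = 1]
Product: (1)·(-1) = -1.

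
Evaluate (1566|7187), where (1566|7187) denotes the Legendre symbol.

-1

Factor out 2: 1566 = 2·783. Since 7187 ≡ 3 (mod 8), (2|7187) = -1. Now have -(783|7187).
Both 783 ≡ 3 and 7187 ≡ 3 (mod 4), so reciprocity gives (783|7187) = -(7187|783). Reduce: 7187 ≡ 140 (mod 783). Now have (140|783).
Factor out 2: 140 = 2^2·35. Since 783 ≡ 7 (mod 8), (2|783) = +1, and (2|783)^2 = +1. Now have (35|783).
Both 35 ≡ 3 and 783 ≡ 3 (mod 4), so reciprocity gives (35|783) = -(783|35). Reduce: 783 ≡ 13 (mod 35). Now have -(13|35).
13 ≡ 1 (mod 4), so quadratic reciprocity gives (13|35) = (35|13). Reduce: 35 ≡ 9 (mod 13). Now have -(9|13).
9 ≡ 1 (mod 4), so quadratic reciprocity gives (9|13) = (13|9). Reduce: 13 ≡ 4 (mod 9). Now have -(4|9).
Factor out 2: 4 = 2^2. Since 9 ≡ 1 (mod 8), (2|9) = +1, and (2|9)^2 = +1. Now have -(1|9).
(1|9) = 1. Collecting the sign factors: -1.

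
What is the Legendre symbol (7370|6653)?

Reduce the numerator: 7370 ≡ 717 (mod 6653), so (7370|6653) = (717|6653).
717 ≡ 1 (mod 4), so quadratic reciprocity gives (717|6653) = (6653|717). Reduce: 6653 ≡ 200 (mod 717). Now have (200|717).
Factor out 2: 200 = 2^3·25. Since 717 ≡ 5 (mod 8), (2|717) = -1, and (2|717)^3 = -1. Now have -(25|717).
25 ≡ 1 (mod 4), so quadratic reciprocity gives (25|717) = (717|25). Reduce: 717 ≡ 17 (mod 25). Now have -(17|25).
17 ≡ 1 (mod 4), so quadratic reciprocity gives (17|25) = (25|17). Reduce: 25 ≡ 8 (mod 17). Now have -(8|17).
Factor out 2: 8 = 2^3. Since 17 ≡ 1 (mod 8), (2|17) = +1, and (2|17)^3 = +1. Now have -(1|17).
(1|17) = 1. Collecting the sign factors: -1.

-1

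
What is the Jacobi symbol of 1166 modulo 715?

Reduce the numerator: 1166 ≡ 451 (mod 715), so (1166|715) = (451|715).
Both 451 ≡ 3 and 715 ≡ 3 (mod 4), so reciprocity gives (451|715) = -(715|451). Reduce: 715 ≡ 264 (mod 451). Now have -(264|451).
Factor out 2: 264 = 2^3·33. Since 451 ≡ 3 (mod 8), (2|451) = -1, and (2|451)^3 = -1. Now have (33|451).
33 ≡ 1 (mod 4), so quadratic reciprocity gives (33|451) = (451|33). Reduce: 451 ≡ 22 (mod 33). Now have (22|33).
Factor out 2: 22 = 2·11. Since 33 ≡ 1 (mod 8), (2|33) = +1. Now have (11|33).
33 ≡ 1 (mod 4), so quadratic reciprocity gives (11|33) = (33|11). Reduce: 33 ≡ 0 (mod 11). Now have (0|11).
The numerator is now 0 with denominator 11 > 1: the symbol is 0.

0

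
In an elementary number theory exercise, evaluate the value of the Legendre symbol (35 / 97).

1

(35 / 97)
  = (97 / 35)    [QR: 97 ≡ 1 mod 4, sign kept]
  = (27 / 35)    [97 ≡ 27 mod 35]
  = -(35 / 27)    [QR: both ≡ 3 mod 4, sign flips]
  = -(8 / 27)    [35 ≡ 8 mod 27]
  = (1 / 27)    [27 ≡ 3 mod 8 ⇒ (2 / 27)^3 = -1]
  = 1    [(1 / 27) = 1]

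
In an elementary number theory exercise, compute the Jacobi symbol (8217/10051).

8217 ≡ 1 (mod 4), so quadratic reciprocity gives (8217/10051) = (10051/8217). Reduce: 10051 ≡ 1834 (mod 8217). Now have (1834/8217).
Factor out 2: 1834 = 2·917. Since 8217 ≡ 1 (mod 8), (2/8217) = +1. Now have (917/8217).
917 ≡ 1 (mod 4), so quadratic reciprocity gives (917/8217) = (8217/917). Reduce: 8217 ≡ 881 (mod 917). Now have (881/917).
881 ≡ 1 (mod 4), so quadratic reciprocity gives (881/917) = (917/881). Reduce: 917 ≡ 36 (mod 881). Now have (36/881).
Factor out 2: 36 = 2^2·9. Since 881 ≡ 1 (mod 8), (2/881) = +1, and (2/881)^2 = +1. Now have (9/881).
9 ≡ 1 (mod 4), so quadratic reciprocity gives (9/881) = (881/9). Reduce: 881 ≡ 8 (mod 9). Now have (8/9).
Factor out 2: 8 = 2^3. Since 9 ≡ 1 (mod 8), (2/9) = +1, and (2/9)^3 = +1. Now have (1/9).
(1/9) = 1. Collecting the sign factors: 1.

1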